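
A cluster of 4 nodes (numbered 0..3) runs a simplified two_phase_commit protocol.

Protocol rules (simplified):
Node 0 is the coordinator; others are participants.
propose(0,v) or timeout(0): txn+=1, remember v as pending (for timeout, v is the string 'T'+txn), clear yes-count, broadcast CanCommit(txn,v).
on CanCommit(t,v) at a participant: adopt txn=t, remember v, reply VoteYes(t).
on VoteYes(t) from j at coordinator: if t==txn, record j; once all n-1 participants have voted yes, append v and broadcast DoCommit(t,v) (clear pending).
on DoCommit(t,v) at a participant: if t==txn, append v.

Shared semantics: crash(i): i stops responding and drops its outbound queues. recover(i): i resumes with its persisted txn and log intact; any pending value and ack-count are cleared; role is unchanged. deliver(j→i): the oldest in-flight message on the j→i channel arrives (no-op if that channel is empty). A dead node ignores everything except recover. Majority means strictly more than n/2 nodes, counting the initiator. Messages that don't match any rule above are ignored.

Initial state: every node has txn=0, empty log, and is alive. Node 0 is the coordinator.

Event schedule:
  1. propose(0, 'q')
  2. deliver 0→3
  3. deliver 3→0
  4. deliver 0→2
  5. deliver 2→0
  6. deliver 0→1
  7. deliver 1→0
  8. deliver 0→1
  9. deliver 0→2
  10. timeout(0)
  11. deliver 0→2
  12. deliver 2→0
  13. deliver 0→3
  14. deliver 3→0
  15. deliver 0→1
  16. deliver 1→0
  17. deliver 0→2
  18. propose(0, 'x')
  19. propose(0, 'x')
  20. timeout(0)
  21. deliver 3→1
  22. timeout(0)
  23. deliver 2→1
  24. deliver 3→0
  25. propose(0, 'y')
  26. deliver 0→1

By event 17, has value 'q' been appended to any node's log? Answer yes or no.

yes

[1] propose(0,'q') → N0(coor t1 [-])
[2] deliver 0→3 → N3(part t1 [-])
[3] deliver 3→0 → ∅
[4] deliver 0→2 → N2(part t1 [-])
[5] deliver 2→0 → ∅
[6] deliver 0→1 → N1(part t1 [-])
[7] deliver 1→0 → N0(coor t1 [q])
[8] deliver 0→1 → N1(part t1 [q])
[9] deliver 0→2 → N2(part t1 [q])
[10] timeout(0) → N0(coor t2 [q])
[11] deliver 0→2 → N2(part t2 [q])
[12] deliver 2→0 → ∅
[13] deliver 0→3 → N3(part t1 [q])
[14] deliver 3→0 → ∅
[15] deliver 0→1 → N1(part t2 [q])
[16] deliver 1→0 → ∅
[17] deliver 0→2 → ∅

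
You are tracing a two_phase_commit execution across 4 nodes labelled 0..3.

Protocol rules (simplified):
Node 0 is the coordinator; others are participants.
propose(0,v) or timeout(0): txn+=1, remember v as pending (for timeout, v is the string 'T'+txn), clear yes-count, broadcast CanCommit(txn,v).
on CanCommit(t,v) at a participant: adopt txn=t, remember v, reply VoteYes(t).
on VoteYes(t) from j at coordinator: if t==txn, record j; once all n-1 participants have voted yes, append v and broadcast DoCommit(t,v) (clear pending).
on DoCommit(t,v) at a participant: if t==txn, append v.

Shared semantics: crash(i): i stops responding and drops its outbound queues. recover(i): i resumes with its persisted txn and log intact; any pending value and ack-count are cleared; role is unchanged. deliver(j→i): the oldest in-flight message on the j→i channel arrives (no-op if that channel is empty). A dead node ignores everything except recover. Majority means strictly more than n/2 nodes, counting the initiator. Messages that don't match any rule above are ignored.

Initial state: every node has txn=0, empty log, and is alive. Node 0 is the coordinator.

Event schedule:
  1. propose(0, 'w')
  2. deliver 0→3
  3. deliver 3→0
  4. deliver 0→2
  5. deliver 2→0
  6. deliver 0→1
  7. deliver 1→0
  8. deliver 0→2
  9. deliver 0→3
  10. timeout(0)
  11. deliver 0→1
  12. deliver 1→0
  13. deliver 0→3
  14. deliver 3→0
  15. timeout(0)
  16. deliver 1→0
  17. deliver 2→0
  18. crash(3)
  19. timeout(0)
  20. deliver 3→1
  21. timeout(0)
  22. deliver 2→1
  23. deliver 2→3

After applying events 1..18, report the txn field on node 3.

2

step 1 propose(0,'w'): 0={coor,t=1,log=-}
step 2 deliver 0→3: 3={part,t=1,log=-}
step 3 deliver 3→0: —
step 4 deliver 0→2: 2={part,t=1,log=-}
step 5 deliver 2→0: —
step 6 deliver 0→1: 1={part,t=1,log=-}
step 7 deliver 1→0: 0={coor,t=1,log=w}
step 8 deliver 0→2: 2={part,t=1,log=w}
step 9 deliver 0→3: 3={part,t=1,log=w}
step 10 timeout(0): 0={coor,t=2,log=w}
step 11 deliver 0→1: 1={part,t=1,log=w}
step 12 deliver 1→0: —
step 13 deliver 0→3: 3={part,t=2,log=w}
step 14 deliver 3→0: —
step 15 timeout(0): 0={coor,t=3,log=w}
step 16 deliver 1→0: —
step 17 deliver 2→0: —
step 18 crash(3): 3={✗part,t=2,log=w}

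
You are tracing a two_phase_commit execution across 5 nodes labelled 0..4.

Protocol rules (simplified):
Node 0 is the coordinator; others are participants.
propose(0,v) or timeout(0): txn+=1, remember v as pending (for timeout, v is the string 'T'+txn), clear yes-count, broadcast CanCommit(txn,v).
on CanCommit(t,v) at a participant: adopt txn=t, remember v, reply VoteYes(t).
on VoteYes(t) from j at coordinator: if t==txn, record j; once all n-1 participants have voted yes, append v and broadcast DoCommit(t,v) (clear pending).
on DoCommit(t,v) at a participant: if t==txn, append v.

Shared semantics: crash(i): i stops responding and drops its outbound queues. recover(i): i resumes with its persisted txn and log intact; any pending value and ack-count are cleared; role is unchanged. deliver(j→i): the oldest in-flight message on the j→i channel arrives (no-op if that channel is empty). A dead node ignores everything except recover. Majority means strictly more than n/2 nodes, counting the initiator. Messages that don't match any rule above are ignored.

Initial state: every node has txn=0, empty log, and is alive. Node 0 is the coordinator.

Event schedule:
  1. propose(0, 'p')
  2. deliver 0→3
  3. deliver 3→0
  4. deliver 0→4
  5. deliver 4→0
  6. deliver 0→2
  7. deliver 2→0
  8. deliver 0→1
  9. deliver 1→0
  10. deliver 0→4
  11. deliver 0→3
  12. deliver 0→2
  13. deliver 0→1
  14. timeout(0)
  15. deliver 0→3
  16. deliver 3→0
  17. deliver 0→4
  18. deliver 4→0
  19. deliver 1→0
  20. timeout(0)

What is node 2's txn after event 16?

[1] propose(0,'p') → N0(coor t1 [-])
[2] deliver 0→3 → N3(part t1 [-])
[3] deliver 3→0 → ∅
[4] deliver 0→4 → N4(part t1 [-])
[5] deliver 4→0 → ∅
[6] deliver 0→2 → N2(part t1 [-])
[7] deliver 2→0 → ∅
[8] deliver 0→1 → N1(part t1 [-])
[9] deliver 1→0 → N0(coor t1 [p])
[10] deliver 0→4 → N4(part t1 [p])
[11] deliver 0→3 → N3(part t1 [p])
[12] deliver 0→2 → N2(part t1 [p])
[13] deliver 0→1 → N1(part t1 [p])
[14] timeout(0) → N0(coor t2 [p])
[15] deliver 0→3 → N3(part t2 [p])
[16] deliver 3→0 → ∅

1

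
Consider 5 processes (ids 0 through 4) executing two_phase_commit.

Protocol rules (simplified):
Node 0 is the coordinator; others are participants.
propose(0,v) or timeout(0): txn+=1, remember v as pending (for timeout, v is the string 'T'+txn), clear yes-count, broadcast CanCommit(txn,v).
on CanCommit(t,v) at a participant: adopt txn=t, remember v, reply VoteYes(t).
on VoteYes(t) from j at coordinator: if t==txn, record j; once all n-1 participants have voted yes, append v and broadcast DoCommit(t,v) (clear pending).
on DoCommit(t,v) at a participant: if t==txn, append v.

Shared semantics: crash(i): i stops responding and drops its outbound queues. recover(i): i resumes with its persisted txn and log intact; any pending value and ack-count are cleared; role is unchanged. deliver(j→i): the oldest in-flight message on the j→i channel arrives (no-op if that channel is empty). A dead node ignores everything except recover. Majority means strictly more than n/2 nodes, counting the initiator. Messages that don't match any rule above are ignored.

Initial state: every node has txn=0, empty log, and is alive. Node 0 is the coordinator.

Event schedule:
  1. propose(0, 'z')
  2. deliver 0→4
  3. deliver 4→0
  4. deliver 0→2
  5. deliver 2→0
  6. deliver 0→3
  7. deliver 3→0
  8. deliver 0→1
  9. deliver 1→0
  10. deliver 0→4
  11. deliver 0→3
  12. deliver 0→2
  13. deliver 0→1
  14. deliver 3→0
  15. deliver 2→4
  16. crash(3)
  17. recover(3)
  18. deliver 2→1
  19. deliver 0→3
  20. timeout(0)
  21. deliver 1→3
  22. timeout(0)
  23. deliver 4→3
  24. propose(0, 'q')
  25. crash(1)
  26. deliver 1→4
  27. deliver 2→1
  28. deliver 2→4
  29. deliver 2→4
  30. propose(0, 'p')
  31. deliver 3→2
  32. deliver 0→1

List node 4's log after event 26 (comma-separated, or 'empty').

z

step 1 propose(0,'z'): 0={coor,t=1,log=-}
step 2 deliver 0→4: 4={part,t=1,log=-}
step 3 deliver 4→0: —
step 4 deliver 0→2: 2={part,t=1,log=-}
step 5 deliver 2→0: —
step 6 deliver 0→3: 3={part,t=1,log=-}
step 7 deliver 3→0: —
step 8 deliver 0→1: 1={part,t=1,log=-}
step 9 deliver 1→0: 0={coor,t=1,log=z}
step 10 deliver 0→4: 4={part,t=1,log=z}
step 11 deliver 0→3: 3={part,t=1,log=z}
step 12 deliver 0→2: 2={part,t=1,log=z}
step 13 deliver 0→1: 1={part,t=1,log=z}
step 14 deliver 3→0: —
step 15 deliver 2→4: —
step 16 crash(3): 3={✗part,t=1,log=z}
step 17 recover(3): 3={part,t=1,log=z}
step 18 deliver 2→1: —
step 19 deliver 0→3: —
step 20 timeout(0): 0={coor,t=2,log=z}
step 21 deliver 1→3: —
step 22 timeout(0): 0={coor,t=3,log=z}
step 23 deliver 4→3: —
step 24 propose(0,'q'): 0={coor,t=4,log=z}
step 25 crash(1): 1={✗part,t=1,log=z}
step 26 deliver 1→4: —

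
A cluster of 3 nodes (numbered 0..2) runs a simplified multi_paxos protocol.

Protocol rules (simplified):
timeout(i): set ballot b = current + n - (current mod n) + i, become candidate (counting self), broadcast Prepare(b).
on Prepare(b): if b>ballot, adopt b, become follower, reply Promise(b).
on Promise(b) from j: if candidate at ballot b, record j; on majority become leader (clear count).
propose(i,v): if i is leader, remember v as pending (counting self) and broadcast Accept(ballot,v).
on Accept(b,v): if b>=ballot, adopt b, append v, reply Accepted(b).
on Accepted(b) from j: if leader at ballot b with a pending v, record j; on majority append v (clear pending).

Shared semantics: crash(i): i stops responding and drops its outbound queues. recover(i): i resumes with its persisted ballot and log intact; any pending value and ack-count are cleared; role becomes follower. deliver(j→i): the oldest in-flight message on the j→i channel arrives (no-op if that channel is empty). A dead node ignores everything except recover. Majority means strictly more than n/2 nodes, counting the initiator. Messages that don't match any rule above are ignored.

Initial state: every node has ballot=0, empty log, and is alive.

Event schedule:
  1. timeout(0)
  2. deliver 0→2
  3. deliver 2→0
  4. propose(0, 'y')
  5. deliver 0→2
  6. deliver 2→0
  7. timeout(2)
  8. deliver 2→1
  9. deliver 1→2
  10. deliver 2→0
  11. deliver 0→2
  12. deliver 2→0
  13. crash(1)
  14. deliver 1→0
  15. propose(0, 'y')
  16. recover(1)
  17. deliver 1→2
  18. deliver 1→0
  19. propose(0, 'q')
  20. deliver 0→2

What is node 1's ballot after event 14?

[1] timeout(0) → N0(cand b3 [-])
[2] deliver 0→2 → N2(foll b3 [-])
[3] deliver 2→0 → N0(lead b3 [-])
[4] propose(0,'y') → ∅
[5] deliver 0→2 → N2(foll b3 [y])
[6] deliver 2→0 → N0(lead b3 [y])
[7] timeout(2) → N2(cand b8 [y])
[8] deliver 2→1 → N1(foll b8 [-])
[9] deliver 1→2 → N2(lead b8 [y])
[10] deliver 2→0 → N0(foll b8 [y])
[11] deliver 0→2 → ∅
[12] deliver 2→0 → ∅
[13] crash(1) → N1(✗foll b8 [-])
[14] deliver 1→0 → ∅

8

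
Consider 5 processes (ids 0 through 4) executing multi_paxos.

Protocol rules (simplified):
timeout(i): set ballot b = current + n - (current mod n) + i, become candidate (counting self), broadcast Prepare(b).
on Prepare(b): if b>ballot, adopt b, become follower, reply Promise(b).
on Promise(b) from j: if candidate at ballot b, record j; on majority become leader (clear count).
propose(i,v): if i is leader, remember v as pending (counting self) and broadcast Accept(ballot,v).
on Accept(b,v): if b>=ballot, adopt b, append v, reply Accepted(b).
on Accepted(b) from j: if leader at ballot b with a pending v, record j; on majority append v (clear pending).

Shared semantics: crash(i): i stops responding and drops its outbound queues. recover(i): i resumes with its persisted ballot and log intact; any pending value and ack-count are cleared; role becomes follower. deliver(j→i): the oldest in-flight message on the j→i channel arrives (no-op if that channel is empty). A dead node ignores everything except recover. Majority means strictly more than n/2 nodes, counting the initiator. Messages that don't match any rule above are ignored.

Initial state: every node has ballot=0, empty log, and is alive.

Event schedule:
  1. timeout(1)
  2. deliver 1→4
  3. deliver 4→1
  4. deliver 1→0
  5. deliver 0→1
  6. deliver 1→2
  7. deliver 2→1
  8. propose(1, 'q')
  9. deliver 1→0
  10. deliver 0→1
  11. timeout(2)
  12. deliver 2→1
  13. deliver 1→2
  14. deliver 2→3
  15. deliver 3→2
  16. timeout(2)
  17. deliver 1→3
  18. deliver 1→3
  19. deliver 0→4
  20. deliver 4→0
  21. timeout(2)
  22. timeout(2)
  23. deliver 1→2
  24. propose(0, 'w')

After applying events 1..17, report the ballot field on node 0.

1. timeout(1):  <1:cand b6 ->
2. deliver 1→4:  <4:foll b6 ->
3. deliver 4→1:  nop
4. deliver 1→0:  <0:foll b6 ->
5. deliver 0→1:  <1:lead b6 ->
6. deliver 1→2:  <2:foll b6 ->
7. deliver 2→1:  nop
8. propose(1,'q'):  nop
9. deliver 1→0:  <0:foll b6 q>
10. deliver 0→1:  nop
11. timeout(2):  <2:cand b12 ->
12. deliver 2→1:  <1:foll b12 ->
13. deliver 1→2:  nop
14. deliver 2→3:  <3:foll b12 ->
15. deliver 3→2:  nop
16. timeout(2):  <2:cand b17 ->
17. deliver 1→3:  nop

6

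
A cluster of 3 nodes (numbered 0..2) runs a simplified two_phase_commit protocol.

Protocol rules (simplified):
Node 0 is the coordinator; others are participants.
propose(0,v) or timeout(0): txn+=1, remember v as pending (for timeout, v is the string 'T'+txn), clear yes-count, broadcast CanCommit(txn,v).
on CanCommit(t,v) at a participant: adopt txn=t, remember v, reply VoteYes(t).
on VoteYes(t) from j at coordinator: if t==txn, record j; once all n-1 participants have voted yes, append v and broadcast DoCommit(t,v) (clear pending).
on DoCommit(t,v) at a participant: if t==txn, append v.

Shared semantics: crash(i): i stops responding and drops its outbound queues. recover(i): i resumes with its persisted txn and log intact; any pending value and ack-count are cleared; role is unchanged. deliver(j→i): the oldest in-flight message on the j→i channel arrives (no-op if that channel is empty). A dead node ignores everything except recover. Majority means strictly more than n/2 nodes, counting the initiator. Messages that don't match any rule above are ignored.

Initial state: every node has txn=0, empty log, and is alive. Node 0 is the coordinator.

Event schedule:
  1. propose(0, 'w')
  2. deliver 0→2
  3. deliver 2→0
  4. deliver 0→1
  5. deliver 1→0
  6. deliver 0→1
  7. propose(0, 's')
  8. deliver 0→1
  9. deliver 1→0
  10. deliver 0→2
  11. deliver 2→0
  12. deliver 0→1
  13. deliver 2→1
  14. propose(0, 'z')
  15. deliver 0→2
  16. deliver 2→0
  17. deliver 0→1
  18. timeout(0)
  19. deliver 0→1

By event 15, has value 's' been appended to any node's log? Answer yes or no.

step 1 propose(0,'w'): 0={coor,t=1,log=-}
step 2 deliver 0→2: 2={part,t=1,log=-}
step 3 deliver 2→0: —
step 4 deliver 0→1: 1={part,t=1,log=-}
step 5 deliver 1→0: 0={coor,t=1,log=w}
step 6 deliver 0→1: 1={part,t=1,log=w}
step 7 propose(0,'s'): 0={coor,t=2,log=w}
step 8 deliver 0→1: 1={part,t=2,log=w}
step 9 deliver 1→0: —
step 10 deliver 0→2: 2={part,t=1,log=w}
step 11 deliver 2→0: —
step 12 deliver 0→1: —
step 13 deliver 2→1: —
step 14 propose(0,'z'): 0={coor,t=3,log=w}
step 15 deliver 0→2: 2={part,t=2,log=w}

no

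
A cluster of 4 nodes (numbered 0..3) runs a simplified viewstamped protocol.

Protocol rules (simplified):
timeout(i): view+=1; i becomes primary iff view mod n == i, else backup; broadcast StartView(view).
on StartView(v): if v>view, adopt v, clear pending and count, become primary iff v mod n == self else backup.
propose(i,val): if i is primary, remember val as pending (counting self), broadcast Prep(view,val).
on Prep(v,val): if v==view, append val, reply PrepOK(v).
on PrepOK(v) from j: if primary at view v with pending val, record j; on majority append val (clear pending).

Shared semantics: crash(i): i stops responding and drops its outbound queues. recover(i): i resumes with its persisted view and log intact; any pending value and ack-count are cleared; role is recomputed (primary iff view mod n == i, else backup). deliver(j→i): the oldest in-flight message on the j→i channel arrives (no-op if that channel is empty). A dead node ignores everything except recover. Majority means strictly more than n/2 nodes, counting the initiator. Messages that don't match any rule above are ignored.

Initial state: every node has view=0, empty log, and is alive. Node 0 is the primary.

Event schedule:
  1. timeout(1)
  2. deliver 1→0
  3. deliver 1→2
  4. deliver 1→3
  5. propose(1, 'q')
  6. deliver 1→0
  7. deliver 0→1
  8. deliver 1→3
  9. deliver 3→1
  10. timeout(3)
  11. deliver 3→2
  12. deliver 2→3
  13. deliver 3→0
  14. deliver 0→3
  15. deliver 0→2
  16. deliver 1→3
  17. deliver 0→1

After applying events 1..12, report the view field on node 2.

2

step 1 timeout(1): 1={prim,v=1,log=-}
step 2 deliver 1→0: 0={back,v=1,log=-}
step 3 deliver 1→2: 2={back,v=1,log=-}
step 4 deliver 1→3: 3={back,v=1,log=-}
step 5 propose(1,'q'): —
step 6 deliver 1→0: 0={back,v=1,log=q}
step 7 deliver 0→1: —
step 8 deliver 1→3: 3={back,v=1,log=q}
step 9 deliver 3→1: 1={prim,v=1,log=q}
step 10 timeout(3): 3={back,v=2,log=q}
step 11 deliver 3→2: 2={prim,v=2,log=-}
step 12 deliver 2→3: —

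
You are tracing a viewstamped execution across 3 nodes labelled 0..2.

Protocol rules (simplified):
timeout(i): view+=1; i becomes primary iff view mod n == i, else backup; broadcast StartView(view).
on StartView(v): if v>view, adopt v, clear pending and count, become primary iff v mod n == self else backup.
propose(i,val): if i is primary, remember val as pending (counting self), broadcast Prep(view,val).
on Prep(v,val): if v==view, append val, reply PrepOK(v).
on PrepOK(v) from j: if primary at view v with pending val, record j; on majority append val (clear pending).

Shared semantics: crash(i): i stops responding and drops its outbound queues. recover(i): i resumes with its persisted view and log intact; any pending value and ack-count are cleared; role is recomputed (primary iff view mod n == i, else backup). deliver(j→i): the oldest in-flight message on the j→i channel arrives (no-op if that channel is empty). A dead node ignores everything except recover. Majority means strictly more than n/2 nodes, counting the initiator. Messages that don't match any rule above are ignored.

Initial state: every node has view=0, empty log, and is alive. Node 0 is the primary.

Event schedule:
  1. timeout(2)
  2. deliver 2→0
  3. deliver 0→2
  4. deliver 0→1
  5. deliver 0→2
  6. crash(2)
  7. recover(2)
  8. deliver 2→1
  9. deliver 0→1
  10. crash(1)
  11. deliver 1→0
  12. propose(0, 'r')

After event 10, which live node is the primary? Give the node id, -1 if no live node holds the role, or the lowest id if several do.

-1

e1 timeout(2): 2[back,v=1,-]
e2 deliver 2→0: 0[back,v=1,-]
e3 deliver 0→2: ·
e4 deliver 0→1: ·
e5 deliver 0→2: ·
e6 crash(2): 2[✗back,v=1,-]
e7 recover(2): 2[back,v=1,-]
e8 deliver 2→1: ·
e9 deliver 0→1: ·
e10 crash(1): 1[✗back,v=0,-]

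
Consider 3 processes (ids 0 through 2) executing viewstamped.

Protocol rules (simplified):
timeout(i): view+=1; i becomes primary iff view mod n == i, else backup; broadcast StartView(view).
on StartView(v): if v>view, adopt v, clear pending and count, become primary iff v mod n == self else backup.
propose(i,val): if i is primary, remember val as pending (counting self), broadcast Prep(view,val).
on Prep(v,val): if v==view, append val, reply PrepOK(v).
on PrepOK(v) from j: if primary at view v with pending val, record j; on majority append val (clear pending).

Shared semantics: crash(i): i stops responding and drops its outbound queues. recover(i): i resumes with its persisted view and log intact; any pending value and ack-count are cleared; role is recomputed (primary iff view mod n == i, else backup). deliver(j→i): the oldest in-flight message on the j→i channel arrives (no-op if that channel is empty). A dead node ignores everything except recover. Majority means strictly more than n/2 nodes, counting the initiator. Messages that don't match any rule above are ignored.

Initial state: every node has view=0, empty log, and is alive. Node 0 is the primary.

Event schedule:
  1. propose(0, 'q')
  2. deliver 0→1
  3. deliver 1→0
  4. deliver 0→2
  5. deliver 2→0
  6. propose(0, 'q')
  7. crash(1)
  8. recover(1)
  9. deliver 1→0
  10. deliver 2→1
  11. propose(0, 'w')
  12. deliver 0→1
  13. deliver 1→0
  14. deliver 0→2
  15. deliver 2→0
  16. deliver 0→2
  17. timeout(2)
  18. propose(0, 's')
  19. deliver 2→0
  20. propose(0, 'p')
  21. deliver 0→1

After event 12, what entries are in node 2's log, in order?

e1 propose(0,'q'): ·
e2 deliver 0→1: 1[back,v=0,q]
e3 deliver 1→0: 0[prim,v=0,q]
e4 deliver 0→2: 2[back,v=0,q]
e5 deliver 2→0: ·
e6 propose(0,'q'): ·
e7 crash(1): 1[✗back,v=0,q]
e8 recover(1): 1[back,v=0,q]
e9 deliver 1→0: ·
e10 deliver 2→1: ·
e11 propose(0,'w'): ·
e12 deliver 0→1: 1[back,v=0,q,q]

q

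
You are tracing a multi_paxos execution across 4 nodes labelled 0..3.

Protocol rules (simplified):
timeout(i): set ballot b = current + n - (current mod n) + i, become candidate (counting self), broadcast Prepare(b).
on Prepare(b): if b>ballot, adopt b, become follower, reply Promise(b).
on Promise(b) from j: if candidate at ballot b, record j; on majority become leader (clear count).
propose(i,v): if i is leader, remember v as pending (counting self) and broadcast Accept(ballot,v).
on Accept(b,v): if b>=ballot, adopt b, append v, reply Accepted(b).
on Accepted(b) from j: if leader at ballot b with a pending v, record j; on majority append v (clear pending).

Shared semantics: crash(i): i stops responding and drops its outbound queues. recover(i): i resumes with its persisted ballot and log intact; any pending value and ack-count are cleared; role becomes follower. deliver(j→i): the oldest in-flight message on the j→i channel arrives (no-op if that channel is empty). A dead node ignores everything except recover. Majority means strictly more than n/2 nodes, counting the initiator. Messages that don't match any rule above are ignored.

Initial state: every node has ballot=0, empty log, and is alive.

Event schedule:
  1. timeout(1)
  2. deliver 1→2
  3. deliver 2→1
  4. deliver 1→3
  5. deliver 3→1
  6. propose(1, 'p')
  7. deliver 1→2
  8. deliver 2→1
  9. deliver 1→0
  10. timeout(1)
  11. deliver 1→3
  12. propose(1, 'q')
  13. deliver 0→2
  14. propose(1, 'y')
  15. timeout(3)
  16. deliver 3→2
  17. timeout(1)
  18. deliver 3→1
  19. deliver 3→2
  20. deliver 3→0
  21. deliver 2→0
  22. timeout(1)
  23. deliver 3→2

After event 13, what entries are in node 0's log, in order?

empty

1. timeout(1):  <1:cand b5 ->
2. deliver 1→2:  <2:foll b5 ->
3. deliver 2→1:  nop
4. deliver 1→3:  <3:foll b5 ->
5. deliver 3→1:  <1:lead b5 ->
6. propose(1,'p'):  nop
7. deliver 1→2:  <2:foll b5 p>
8. deliver 2→1:  nop
9. deliver 1→0:  <0:foll b5 ->
10. timeout(1):  <1:cand b9 ->
11. deliver 1→3:  <3:foll b5 p>
12. propose(1,'q'):  nop
13. deliver 0→2:  nop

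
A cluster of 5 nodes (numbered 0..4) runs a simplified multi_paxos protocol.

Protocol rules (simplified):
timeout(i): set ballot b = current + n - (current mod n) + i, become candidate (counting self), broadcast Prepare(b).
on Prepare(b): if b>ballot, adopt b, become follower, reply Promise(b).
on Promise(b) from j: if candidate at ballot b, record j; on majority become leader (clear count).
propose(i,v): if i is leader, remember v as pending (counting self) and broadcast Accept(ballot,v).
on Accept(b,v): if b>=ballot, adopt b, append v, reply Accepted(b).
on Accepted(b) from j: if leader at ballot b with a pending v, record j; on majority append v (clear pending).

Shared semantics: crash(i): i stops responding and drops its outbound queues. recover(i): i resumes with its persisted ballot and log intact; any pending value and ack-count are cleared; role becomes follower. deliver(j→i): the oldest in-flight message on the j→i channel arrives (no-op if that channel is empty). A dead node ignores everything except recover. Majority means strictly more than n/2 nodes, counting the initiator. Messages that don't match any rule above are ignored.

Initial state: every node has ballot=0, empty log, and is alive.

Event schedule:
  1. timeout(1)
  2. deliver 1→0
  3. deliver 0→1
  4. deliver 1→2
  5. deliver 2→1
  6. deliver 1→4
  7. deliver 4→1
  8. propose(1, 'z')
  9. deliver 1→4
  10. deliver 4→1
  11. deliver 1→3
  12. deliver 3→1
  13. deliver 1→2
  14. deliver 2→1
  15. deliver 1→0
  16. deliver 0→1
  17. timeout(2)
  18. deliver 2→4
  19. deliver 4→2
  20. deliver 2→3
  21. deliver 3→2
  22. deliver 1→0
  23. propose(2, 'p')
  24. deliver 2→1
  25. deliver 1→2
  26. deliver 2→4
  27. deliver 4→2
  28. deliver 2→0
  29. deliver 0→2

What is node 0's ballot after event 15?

after 1 — timeout(1): n1:cand/b6/[-]
after 2 — deliver 1→0: n0:foll/b6/[-]
after 3 — deliver 0→1: ·
after 4 — deliver 1→2: n2:foll/b6/[-]
after 5 — deliver 2→1: n1:lead/b6/[-]
after 6 — deliver 1→4: n4:foll/b6/[-]
after 7 — deliver 4→1: ·
after 8 — propose(1,'z'): ·
after 9 — deliver 1→4: n4:foll/b6/[z]
after 10 — deliver 4→1: ·
after 11 — deliver 1→3: n3:foll/b6/[-]
after 12 — deliver 3→1: ·
after 13 — deliver 1→2: n2:foll/b6/[z]
after 14 — deliver 2→1: n1:lead/b6/[z]
after 15 — deliver 1→0: n0:foll/b6/[z]

6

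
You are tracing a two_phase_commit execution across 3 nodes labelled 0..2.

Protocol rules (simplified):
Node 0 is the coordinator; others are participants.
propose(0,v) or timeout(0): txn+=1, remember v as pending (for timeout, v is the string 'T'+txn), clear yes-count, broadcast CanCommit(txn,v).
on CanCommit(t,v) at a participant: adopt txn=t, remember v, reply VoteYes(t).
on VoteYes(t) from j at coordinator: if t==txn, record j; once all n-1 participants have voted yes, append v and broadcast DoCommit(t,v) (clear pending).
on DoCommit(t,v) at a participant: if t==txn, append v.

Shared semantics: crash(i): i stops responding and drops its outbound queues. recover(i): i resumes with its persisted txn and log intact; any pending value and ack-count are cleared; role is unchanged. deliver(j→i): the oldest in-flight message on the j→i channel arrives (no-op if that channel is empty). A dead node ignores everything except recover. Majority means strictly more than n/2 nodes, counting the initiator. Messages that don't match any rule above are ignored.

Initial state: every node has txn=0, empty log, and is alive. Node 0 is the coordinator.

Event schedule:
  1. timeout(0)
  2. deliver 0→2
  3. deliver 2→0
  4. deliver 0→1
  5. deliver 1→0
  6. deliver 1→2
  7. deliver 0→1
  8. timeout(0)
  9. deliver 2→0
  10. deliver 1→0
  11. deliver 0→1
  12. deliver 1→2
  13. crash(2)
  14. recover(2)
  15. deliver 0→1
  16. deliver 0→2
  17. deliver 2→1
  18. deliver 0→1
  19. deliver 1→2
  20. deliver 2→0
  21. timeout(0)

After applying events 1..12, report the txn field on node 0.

1. timeout(0):  <0:coor t1 ->
2. deliver 0→2:  <2:part t1 ->
3. deliver 2→0:  nop
4. deliver 0→1:  <1:part t1 ->
5. deliver 1→0:  <0:coor t1 T1>
6. deliver 1→2:  nop
7. deliver 0→1:  <1:part t1 T1>
8. timeout(0):  <0:coor t2 T1>
9. deliver 2→0:  nop
10. deliver 1→0:  nop
11. deliver 0→1:  <1:part t2 T1>
12. deliver 1→2:  nop

2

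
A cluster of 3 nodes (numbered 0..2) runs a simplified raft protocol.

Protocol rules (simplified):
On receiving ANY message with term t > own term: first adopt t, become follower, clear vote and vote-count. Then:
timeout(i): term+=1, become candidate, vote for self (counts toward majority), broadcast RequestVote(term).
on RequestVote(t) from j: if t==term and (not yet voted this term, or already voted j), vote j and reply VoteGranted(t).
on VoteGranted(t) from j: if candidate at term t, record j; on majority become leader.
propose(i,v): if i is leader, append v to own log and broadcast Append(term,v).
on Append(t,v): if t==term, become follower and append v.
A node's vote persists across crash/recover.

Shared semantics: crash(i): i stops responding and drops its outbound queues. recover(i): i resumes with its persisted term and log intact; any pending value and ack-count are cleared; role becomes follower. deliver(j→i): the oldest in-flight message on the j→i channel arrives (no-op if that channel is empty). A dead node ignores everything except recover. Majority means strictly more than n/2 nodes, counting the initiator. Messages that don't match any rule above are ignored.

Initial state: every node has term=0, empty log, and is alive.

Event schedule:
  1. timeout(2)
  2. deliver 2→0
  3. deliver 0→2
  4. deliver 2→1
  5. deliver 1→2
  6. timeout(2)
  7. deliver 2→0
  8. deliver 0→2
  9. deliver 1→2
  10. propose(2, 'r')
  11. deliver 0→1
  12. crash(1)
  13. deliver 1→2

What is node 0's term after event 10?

after 1 — timeout(2): n2:cand/t1/[-]
after 2 — deliver 2→0: n0:foll/t1/[-]
after 3 — deliver 0→2: n2:lead/t1/[-]
after 4 — deliver 2→1: n1:foll/t1/[-]
after 5 — deliver 1→2: ·
after 6 — timeout(2): n2:cand/t2/[-]
after 7 — deliver 2→0: n0:foll/t2/[-]
after 8 — deliver 0→2: n2:lead/t2/[-]
after 9 — deliver 1→2: ·
after 10 — propose(2,'r'): n2:lead/t2/[r]

2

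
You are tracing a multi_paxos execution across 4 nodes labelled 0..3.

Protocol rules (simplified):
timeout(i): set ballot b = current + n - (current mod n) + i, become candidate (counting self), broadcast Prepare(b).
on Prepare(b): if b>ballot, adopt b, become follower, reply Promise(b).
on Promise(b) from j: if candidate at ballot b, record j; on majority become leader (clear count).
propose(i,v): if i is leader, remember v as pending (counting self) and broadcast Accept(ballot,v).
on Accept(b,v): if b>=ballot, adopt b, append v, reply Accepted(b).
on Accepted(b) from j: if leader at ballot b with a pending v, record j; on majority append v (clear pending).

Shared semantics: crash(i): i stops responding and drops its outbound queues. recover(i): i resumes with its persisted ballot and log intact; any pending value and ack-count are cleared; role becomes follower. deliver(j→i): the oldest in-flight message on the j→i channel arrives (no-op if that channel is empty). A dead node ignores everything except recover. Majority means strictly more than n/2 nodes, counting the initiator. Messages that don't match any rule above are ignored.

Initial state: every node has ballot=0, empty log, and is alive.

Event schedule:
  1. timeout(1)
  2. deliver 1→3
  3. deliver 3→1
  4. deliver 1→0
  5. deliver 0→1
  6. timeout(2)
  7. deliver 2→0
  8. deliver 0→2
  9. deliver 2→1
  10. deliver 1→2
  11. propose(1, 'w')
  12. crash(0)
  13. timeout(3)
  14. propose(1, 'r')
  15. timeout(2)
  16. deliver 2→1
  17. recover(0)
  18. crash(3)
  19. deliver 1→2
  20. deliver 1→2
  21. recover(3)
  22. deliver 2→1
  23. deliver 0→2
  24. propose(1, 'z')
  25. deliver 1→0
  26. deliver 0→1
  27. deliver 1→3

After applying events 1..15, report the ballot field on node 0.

6

after 1 — timeout(1): n1:cand/b5/[-]
after 2 — deliver 1→3: n3:foll/b5/[-]
after 3 — deliver 3→1: ·
after 4 — deliver 1→0: n0:foll/b5/[-]
after 5 — deliver 0→1: n1:lead/b5/[-]
after 6 — timeout(2): n2:cand/b6/[-]
after 7 — deliver 2→0: n0:foll/b6/[-]
after 8 — deliver 0→2: ·
after 9 — deliver 2→1: n1:foll/b6/[-]
after 10 — deliver 1→2: ·
after 11 — propose(1,'w'): ·
after 12 — crash(0): n0:✗foll/b6/[-]
after 13 — timeout(3): n3:cand/b11/[-]
after 14 — propose(1,'r'): ·
after 15 — timeout(2): n2:cand/b10/[-]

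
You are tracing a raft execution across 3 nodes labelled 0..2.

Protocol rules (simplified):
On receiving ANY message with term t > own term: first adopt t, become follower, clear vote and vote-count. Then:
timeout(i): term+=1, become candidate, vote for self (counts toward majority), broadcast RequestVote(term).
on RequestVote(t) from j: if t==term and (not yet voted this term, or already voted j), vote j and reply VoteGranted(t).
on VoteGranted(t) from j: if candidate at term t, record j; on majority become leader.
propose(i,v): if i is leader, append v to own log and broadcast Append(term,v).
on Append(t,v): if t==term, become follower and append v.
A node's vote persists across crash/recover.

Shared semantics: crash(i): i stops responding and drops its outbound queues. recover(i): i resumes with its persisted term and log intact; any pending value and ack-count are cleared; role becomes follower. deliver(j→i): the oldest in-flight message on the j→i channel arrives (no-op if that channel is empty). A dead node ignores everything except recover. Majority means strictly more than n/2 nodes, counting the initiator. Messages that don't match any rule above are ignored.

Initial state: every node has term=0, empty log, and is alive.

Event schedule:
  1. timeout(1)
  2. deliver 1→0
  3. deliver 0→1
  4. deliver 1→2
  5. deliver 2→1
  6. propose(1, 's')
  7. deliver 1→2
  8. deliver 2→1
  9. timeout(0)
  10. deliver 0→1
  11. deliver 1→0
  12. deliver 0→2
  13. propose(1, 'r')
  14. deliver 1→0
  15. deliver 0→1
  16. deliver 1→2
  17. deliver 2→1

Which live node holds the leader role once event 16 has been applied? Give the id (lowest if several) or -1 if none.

0

after 1 — timeout(1): n1:cand/t1/[-]
after 2 — deliver 1→0: n0:foll/t1/[-]
after 3 — deliver 0→1: n1:lead/t1/[-]
after 4 — deliver 1→2: n2:foll/t1/[-]
after 5 — deliver 2→1: ·
after 6 — propose(1,'s'): n1:lead/t1/[s]
after 7 — deliver 1→2: n2:foll/t1/[s]
after 8 — deliver 2→1: ·
after 9 — timeout(0): n0:cand/t2/[-]
after 10 — deliver 0→1: n1:foll/t2/[s]
after 11 — deliver 1→0: ·
after 12 — deliver 0→2: n2:foll/t2/[s]
after 13 — propose(1,'r'): ·
after 14 — deliver 1→0: n0:lead/t2/[-]
after 15 — deliver 0→1: ·
after 16 — deliver 1→2: ·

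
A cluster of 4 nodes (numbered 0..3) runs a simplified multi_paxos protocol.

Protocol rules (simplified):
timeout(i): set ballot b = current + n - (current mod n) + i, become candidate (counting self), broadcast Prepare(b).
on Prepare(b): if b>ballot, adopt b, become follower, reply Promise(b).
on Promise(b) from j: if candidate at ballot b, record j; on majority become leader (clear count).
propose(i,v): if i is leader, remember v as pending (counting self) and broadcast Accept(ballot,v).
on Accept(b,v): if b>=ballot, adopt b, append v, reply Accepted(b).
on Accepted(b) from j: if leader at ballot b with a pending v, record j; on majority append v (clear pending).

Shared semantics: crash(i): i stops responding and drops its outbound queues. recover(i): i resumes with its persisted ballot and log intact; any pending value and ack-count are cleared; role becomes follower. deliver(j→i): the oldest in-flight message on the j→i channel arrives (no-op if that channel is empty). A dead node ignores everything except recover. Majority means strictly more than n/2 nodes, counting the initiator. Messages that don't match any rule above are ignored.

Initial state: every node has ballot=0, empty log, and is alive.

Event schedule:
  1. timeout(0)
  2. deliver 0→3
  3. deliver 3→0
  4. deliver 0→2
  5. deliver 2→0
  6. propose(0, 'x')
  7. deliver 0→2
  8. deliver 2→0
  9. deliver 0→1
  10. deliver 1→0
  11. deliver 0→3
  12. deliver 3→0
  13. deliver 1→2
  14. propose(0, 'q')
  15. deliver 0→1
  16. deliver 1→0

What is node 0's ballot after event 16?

1. timeout(0):  <0:cand b4 ->
2. deliver 0→3:  <3:foll b4 ->
3. deliver 3→0:  nop
4. deliver 0→2:  <2:foll b4 ->
5. deliver 2→0:  <0:lead b4 ->
6. propose(0,'x'):  nop
7. deliver 0→2:  <2:foll b4 x>
8. deliver 2→0:  nop
9. deliver 0→1:  <1:foll b4 ->
10. deliver 1→0:  nop
11. deliver 0→3:  <3:foll b4 x>
12. deliver 3→0:  <0:lead b4 x>
13. deliver 1→2:  nop
14. propose(0,'q'):  nop
15. deliver 0→1:  <1:foll b4 x>
16. deliver 1→0:  nop

4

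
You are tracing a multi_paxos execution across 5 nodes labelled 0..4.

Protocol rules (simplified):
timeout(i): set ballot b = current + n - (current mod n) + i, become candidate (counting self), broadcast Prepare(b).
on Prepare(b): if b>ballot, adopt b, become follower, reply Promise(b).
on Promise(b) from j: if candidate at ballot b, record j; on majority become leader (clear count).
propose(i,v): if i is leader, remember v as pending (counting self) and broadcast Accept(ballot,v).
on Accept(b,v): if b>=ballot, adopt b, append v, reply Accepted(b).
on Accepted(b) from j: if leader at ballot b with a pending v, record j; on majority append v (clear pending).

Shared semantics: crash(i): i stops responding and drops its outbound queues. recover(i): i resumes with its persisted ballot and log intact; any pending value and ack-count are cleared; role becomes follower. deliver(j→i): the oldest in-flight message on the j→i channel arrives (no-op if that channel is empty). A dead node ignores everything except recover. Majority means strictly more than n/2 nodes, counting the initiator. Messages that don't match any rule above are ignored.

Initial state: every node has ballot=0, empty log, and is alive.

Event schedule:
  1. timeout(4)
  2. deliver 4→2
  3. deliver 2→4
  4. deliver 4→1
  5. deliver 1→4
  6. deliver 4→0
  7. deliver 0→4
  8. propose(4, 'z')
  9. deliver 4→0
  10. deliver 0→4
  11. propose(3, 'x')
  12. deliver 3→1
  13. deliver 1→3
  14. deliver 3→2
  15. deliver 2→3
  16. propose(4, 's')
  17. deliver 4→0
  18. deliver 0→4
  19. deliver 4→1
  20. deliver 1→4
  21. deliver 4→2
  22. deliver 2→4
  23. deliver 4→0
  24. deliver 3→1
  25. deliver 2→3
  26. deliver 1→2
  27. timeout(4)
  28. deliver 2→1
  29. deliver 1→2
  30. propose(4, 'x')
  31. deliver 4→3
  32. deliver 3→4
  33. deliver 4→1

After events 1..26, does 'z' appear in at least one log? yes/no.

after 1 — timeout(4): n4:cand/b9/[-]
after 2 — deliver 4→2: n2:foll/b9/[-]
after 3 — deliver 2→4: ·
after 4 — deliver 4→1: n1:foll/b9/[-]
after 5 — deliver 1→4: n4:lead/b9/[-]
after 6 — deliver 4→0: n0:foll/b9/[-]
after 7 — deliver 0→4: ·
after 8 — propose(4,'z'): ·
after 9 — deliver 4→0: n0:foll/b9/[z]
after 10 — deliver 0→4: ·
after 11 — propose(3,'x'): ·
after 12 — deliver 3→1: ·
after 13 — deliver 1→3: ·
after 14 — deliver 3→2: ·
after 15 — deliver 2→3: ·
after 16 — propose(4,'s'): ·
after 17 — deliver 4→0: n0:foll/b9/[z,s]
after 18 — deliver 0→4: ·
after 19 — deliver 4→1: n1:foll/b9/[z]
after 20 — deliver 1→4: n4:lead/b9/[s]
after 21 — deliver 4→2: n2:foll/b9/[z]
after 22 — deliver 2→4: ·
after 23 — deliver 4→0: ·
after 24 — deliver 3→1: ·
after 25 — deliver 2→3: ·
after 26 — deliver 1→2: ·

yes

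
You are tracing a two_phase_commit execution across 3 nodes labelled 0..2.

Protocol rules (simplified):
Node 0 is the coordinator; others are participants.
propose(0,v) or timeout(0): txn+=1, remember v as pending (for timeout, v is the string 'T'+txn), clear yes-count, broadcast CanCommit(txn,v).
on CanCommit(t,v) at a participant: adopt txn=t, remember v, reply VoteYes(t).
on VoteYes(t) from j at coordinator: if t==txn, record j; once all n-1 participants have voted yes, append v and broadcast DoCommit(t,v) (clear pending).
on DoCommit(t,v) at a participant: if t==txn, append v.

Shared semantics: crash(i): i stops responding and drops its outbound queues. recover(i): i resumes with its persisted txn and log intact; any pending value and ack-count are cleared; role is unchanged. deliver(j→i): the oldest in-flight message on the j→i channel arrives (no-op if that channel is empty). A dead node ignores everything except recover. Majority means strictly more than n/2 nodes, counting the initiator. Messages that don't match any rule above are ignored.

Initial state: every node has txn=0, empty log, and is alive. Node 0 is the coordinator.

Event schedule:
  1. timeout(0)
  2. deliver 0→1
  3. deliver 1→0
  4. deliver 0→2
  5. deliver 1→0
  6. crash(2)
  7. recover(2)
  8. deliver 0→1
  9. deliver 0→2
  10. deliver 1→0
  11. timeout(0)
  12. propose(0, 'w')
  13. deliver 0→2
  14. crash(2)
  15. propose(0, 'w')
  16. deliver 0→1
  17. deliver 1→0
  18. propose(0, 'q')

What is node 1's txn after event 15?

1

e1 timeout(0): 0[coor,t=1,-]
e2 deliver 0→1: 1[part,t=1,-]
e3 deliver 1→0: ·
e4 deliver 0→2: 2[part,t=1,-]
e5 deliver 1→0: ·
e6 crash(2): 2[✗part,t=1,-]
e7 recover(2): 2[part,t=1,-]
e8 deliver 0→1: ·
e9 deliver 0→2: ·
e10 deliver 1→0: ·
e11 timeout(0): 0[coor,t=2,-]
e12 propose(0,'w'): 0[coor,t=3,-]
e13 deliver 0→2: 2[part,t=2,-]
e14 crash(2): 2[✗part,t=2,-]
e15 propose(0,'w'): 0[coor,t=4,-]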